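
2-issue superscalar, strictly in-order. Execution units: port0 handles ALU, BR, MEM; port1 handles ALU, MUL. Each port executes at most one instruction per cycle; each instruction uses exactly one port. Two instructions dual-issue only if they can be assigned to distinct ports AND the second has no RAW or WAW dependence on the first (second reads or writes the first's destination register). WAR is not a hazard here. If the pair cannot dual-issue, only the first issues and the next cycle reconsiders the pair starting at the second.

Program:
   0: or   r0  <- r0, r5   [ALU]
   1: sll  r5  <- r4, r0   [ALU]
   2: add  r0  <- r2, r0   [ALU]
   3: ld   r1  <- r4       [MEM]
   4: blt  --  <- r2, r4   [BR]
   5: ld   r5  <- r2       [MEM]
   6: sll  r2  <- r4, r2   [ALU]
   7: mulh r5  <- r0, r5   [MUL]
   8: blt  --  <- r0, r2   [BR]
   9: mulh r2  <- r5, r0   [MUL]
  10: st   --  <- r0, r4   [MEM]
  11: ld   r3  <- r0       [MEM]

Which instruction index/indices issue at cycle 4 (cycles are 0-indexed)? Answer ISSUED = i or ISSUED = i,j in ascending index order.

#0 head=0: or i0 RAW r0
#1 head=1: sll add i1,i2 dual
#2 head=3: ld i3 no-port MEM/BR
#3 head=4: blt i4 no-port BR/MEM
#4 head=5: ld sll i5,i6 dual
#5 head=7: mulh blt i7,i8 dual
#6 head=9: mulh st i9,i10 dual
#7 head=11: ld i11 tail

ISSUED = 5,6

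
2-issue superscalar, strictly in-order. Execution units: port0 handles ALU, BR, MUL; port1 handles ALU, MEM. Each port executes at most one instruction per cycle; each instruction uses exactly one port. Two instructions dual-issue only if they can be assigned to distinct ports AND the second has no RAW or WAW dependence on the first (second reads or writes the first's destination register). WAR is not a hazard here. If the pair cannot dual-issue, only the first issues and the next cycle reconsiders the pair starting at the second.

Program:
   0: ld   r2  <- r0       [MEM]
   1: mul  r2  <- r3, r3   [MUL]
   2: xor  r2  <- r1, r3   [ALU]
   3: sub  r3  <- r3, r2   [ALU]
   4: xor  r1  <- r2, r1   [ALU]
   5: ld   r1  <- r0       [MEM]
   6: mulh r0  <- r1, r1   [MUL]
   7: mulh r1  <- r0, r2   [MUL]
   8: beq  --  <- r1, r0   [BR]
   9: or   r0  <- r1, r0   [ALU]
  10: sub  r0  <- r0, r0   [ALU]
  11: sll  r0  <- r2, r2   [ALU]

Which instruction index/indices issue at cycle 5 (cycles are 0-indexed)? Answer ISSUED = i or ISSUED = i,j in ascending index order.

#0 head=0: ld i0 WAW r2
#1 head=1: mul i1 WAW r2
#2 head=2: xor i2 RAW r2
#3 head=3: sub/xor i3&i4 2-wide
#4 head=5: ld i5 RAW r1
#5 head=6: mulh i6 no-port MUL/MUL
#6 head=7: mulh i7 no-port MUL/BR
#7 head=8: beq/or i8&i9 2-wide
#8 head=10: sub i10 WAW r0
#9 head=11: sll i11 tail

ISSUED = 6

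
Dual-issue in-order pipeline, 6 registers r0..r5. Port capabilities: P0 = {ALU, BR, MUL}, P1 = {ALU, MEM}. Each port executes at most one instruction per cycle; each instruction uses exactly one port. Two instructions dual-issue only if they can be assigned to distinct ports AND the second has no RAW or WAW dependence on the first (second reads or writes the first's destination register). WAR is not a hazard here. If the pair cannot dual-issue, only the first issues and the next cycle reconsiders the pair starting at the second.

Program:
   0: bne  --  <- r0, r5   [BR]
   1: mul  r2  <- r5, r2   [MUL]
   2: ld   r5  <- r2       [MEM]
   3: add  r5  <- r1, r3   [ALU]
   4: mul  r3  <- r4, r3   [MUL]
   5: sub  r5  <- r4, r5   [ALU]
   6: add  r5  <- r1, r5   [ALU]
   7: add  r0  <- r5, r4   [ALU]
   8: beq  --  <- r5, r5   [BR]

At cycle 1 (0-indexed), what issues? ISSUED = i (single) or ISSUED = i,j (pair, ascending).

ISSUED = 1

0. bne @i0  | no-port BR/MUL
1. mul @i1  | RAW r2
2. ld @i2  | WAW r5
3. add mul @i3&i4  | pair
4. sub @i5  | RAW+WAW r5
5. add @i6  | RAW r5
6. add beq @i7&i8  | pair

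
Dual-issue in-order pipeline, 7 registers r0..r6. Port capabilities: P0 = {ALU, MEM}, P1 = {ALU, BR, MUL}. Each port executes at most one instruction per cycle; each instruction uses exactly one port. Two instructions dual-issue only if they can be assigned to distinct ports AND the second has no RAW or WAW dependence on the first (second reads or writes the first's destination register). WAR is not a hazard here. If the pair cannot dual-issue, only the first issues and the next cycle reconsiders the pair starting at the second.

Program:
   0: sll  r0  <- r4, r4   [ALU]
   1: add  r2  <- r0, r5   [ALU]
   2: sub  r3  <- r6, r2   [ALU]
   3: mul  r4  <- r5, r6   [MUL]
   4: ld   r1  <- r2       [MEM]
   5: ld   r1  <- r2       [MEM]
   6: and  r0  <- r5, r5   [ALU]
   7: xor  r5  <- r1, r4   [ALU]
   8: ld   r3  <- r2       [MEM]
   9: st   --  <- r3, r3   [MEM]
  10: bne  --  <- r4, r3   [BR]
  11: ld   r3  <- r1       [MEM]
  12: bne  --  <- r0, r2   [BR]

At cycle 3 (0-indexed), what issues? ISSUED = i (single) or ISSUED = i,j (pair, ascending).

[0] i0  sll  -- RAW r0
[1] i1  add  -- RAW r2
[2] i2/i3  sub mul  -- dual
[3] i4  ld  -- no-port MEM/MEM
[4] i5/i6  ld and  -- dual
[5] i7/i8  xor ld  -- dual
[6] i9/i10  st bne  -- dual
[7] i11/i12  ld bne  -- dual

ISSUED = 4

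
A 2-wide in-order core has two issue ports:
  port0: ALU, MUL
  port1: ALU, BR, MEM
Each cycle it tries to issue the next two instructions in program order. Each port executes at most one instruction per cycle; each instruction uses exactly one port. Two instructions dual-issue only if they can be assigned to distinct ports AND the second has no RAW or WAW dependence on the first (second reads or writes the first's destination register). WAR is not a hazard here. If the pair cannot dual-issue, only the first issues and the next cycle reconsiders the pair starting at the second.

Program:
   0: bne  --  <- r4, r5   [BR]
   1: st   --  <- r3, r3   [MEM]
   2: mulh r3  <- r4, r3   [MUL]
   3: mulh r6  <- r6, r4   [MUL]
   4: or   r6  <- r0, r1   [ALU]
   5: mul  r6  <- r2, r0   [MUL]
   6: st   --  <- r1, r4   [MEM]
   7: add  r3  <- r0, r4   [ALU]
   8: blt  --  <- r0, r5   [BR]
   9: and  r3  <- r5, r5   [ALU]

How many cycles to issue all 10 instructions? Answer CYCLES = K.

CYCLES = 7

t=0 i0:bne.BR ; no-port BR/MEM
t=1 i1&i2:st.MEM/mulh.MUL ; 2-wide
t=2 i3:mulh.MUL ; WAW r6
t=3 i4:or.ALU ; WAW r6
t=4 i5&i6:mul.MUL/st.MEM ; 2-wide
t=5 i7&i8:add.ALU/blt.BR ; 2-wide
t=6 i9:and.ALU ; tail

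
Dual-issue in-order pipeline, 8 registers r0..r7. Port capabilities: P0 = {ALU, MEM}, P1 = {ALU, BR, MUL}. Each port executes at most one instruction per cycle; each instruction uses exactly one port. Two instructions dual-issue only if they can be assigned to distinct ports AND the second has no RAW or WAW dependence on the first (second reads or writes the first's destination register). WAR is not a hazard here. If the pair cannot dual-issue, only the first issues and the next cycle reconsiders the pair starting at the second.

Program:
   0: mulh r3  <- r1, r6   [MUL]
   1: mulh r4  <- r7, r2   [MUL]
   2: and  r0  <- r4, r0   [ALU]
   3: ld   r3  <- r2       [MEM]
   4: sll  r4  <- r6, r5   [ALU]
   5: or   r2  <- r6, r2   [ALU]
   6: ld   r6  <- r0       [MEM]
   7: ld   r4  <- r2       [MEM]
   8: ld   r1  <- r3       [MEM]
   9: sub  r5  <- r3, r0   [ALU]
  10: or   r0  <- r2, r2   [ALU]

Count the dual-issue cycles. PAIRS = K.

  cy0 -> i0 (mulh) no-port MUL/MUL
  cy1 -> i1 (mulh) RAW r4
  cy2 -> i2,i3 (and ld) pair
  cy3 -> i4,i5 (sll or) pair
  cy4 -> i6 (ld) no-port MEM/MEM
  cy5 -> i7 (ld) no-port MEM/MEM
  cy6 -> i8,i9 (ld sub) pair
  cy7 -> i10 (or) tail

PAIRS = 3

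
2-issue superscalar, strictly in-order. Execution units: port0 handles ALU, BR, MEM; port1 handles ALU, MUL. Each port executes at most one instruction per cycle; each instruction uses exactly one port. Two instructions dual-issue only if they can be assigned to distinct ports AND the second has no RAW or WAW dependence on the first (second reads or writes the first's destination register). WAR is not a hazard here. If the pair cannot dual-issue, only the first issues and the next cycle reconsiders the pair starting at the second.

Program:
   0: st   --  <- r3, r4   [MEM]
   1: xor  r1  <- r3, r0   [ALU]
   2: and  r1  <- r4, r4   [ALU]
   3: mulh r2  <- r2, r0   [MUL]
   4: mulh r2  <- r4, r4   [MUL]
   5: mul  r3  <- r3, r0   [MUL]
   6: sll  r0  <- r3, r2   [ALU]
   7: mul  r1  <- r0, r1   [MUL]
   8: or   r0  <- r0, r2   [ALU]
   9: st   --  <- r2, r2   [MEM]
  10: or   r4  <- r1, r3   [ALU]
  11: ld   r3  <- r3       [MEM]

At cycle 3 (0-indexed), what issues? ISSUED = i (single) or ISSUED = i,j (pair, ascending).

t=0 i0&i1:st/xor ; 2-wide
t=1 i2&i3:and/mulh ; 2-wide
t=2 i4:mulh ; no-port MUL/MUL
t=3 i5:mul ; RAW r3
t=4 i6:sll ; RAW r0
t=5 i7&i8:mul/or ; 2-wide
t=6 i9&i10:st/or ; 2-wide
t=7 i11:ld ; tail

ISSUED = 5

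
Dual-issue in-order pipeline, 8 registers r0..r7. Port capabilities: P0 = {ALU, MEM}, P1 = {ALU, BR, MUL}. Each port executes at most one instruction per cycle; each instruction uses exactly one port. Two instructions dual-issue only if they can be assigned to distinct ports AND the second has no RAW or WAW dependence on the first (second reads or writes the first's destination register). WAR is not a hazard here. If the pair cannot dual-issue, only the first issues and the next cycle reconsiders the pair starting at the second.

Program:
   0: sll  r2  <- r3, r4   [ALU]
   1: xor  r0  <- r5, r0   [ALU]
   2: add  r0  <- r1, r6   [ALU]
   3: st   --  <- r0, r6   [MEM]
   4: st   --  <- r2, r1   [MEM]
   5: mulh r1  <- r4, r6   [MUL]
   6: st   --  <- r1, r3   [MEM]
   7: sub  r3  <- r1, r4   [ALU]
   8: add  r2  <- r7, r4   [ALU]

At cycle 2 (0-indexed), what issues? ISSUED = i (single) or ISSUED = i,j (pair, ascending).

t=0 i0&i1:sll/xor ; dual
t=1 i2:add ; RAW r0
t=2 i3:st ; no-port MEM/MEM
t=3 i4&i5:st/mulh ; dual
t=4 i6&i7:st/sub ; dual
t=5 i8:add ; tail

ISSUED = 3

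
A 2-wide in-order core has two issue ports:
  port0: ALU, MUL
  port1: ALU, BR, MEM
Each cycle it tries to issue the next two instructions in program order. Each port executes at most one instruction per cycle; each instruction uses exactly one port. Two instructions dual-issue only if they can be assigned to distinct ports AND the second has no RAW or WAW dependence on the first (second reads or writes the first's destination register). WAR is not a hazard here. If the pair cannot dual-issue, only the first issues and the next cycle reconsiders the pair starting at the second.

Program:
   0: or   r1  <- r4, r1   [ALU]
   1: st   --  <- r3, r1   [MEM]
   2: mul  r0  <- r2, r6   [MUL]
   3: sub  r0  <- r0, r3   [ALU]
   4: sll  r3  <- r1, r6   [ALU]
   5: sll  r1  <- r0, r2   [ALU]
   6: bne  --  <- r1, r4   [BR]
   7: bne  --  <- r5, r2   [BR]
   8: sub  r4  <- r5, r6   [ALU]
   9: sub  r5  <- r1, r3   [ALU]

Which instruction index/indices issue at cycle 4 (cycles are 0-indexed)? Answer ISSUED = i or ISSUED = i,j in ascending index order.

ISSUED = 6

#0 head=0: or i0 RAW r1
#1 head=1: st+mul i1/i2 pair
#2 head=3: sub+sll i3/i4 pair
#3 head=5: sll i5 RAW r1
#4 head=6: bne i6 no-port BR/BR
#5 head=7: bne+sub i7/i8 pair
#6 head=9: sub i9 tail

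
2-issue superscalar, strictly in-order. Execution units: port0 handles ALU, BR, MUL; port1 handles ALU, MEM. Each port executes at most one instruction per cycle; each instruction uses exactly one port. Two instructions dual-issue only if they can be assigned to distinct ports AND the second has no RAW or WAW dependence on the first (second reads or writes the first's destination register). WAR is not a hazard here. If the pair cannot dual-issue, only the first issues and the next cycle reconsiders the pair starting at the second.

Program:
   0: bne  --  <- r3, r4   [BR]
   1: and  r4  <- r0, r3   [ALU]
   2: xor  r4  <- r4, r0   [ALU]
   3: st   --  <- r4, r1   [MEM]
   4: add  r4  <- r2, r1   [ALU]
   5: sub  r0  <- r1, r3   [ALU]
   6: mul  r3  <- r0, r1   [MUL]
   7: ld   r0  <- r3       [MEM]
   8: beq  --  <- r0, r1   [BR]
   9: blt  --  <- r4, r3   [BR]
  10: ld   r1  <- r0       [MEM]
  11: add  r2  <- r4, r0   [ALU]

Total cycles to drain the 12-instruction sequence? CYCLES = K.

CYCLES = 9

[0] i0+i1  bne/and  -- pair
[1] i2  xor  -- RAW r4
[2] i3+i4  st/add  -- pair
[3] i5  sub  -- RAW r0
[4] i6  mul  -- RAW r3
[5] i7  ld  -- RAW r0
[6] i8  beq  -- no-port BR/BR
[7] i9+i10  blt/ld  -- pair
[8] i11  add  -- tail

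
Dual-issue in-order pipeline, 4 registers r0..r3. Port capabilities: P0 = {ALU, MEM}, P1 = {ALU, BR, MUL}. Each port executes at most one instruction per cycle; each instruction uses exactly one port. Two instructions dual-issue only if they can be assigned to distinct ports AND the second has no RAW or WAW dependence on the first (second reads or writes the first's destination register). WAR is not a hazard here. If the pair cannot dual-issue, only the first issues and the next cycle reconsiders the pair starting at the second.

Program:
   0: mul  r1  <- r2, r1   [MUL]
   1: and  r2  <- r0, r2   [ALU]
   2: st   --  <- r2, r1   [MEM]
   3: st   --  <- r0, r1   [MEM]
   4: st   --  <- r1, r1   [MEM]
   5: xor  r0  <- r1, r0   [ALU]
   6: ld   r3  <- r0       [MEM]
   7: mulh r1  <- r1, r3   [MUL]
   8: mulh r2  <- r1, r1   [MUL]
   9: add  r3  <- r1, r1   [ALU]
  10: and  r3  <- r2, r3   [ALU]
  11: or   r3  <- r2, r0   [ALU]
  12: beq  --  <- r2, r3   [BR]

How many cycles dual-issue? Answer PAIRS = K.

c0: i0+i1 mul and  dual
c1: i2 st  no-port MEM/MEM
c2: i3 st  no-port MEM/MEM
c3: i4+i5 st xor  dual
c4: i6 ld  RAW r3
c5: i7 mulh  no-port MUL/MUL
c6: i8+i9 mulh add  dual
c7: i10 and  WAW r3
c8: i11 or  RAW r3
c9: i12 beq  tail

PAIRS = 3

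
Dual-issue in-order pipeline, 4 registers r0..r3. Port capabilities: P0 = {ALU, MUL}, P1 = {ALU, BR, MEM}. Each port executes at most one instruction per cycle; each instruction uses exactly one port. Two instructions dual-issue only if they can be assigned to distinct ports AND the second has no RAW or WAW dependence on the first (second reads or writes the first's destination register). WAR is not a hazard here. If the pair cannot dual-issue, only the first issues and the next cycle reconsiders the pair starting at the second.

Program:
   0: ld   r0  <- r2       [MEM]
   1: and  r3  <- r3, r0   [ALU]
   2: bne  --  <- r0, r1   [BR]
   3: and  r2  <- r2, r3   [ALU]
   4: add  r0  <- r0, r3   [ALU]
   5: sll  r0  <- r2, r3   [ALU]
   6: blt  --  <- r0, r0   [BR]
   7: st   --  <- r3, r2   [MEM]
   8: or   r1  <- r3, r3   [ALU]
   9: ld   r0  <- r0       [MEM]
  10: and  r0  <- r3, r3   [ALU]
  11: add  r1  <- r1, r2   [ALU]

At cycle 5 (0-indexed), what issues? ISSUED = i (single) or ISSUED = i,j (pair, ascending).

  cy0 -> i0 (ld) RAW r0
  cy1 -> i1&i2 (and;bne) dual
  cy2 -> i3&i4 (and;add) dual
  cy3 -> i5 (sll) RAW r0
  cy4 -> i6 (blt) no-port BR/MEM
  cy5 -> i7&i8 (st;or) dual
  cy6 -> i9 (ld) WAW r0
  cy7 -> i10&i11 (and;add) dual

ISSUED = 7,8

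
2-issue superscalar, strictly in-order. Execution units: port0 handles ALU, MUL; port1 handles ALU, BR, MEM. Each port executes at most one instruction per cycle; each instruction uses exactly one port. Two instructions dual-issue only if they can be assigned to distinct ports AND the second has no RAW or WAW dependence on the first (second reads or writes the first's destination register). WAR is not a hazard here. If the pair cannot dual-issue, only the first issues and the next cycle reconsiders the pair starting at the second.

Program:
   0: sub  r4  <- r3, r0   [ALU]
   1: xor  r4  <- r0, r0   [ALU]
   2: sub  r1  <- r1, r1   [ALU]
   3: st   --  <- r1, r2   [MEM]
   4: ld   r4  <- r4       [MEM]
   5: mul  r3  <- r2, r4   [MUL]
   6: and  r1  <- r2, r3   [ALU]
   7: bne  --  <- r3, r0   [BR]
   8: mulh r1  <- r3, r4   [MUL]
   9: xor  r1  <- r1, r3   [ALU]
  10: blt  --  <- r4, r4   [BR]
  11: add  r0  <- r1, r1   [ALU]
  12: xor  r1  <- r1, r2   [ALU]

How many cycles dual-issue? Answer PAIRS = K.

0. sub.ALU @i0  | WAW r4
1. xor.ALU;sub.ALU @i1+i2  | dual
2. st.MEM @i3  | no-port MEM/MEM
3. ld.MEM @i4  | RAW r4
4. mul.MUL @i5  | RAW r3
5. and.ALU;bne.BR @i6+i7  | dual
6. mulh.MUL @i8  | RAW+WAW r1
7. xor.ALU;blt.BR @i9+i10  | dual
8. add.ALU;xor.ALU @i11+i12  | dual

PAIRS = 4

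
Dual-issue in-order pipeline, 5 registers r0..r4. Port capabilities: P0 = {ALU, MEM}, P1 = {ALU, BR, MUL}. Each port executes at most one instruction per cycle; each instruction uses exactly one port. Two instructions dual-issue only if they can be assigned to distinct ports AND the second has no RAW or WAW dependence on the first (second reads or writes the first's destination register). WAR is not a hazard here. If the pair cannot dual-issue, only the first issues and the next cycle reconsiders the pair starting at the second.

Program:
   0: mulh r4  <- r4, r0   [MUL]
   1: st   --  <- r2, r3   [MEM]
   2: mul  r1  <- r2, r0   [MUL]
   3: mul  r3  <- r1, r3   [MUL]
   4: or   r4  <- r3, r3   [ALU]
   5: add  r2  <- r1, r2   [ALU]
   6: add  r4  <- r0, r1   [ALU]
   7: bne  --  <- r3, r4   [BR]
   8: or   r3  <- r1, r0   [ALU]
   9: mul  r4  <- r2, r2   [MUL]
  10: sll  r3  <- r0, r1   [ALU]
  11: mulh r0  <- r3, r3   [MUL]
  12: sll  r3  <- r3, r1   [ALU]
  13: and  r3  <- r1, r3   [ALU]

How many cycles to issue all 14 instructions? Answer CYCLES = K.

c0: i0+i1 mulh st  2-wide
c1: i2 mul  no-port MUL/MUL
c2: i3 mul  RAW r3
c3: i4+i5 or add  2-wide
c4: i6 add  RAW r4
c5: i7+i8 bne or  2-wide
c6: i9+i10 mul sll  2-wide
c7: i11+i12 mulh sll  2-wide
c8: i13 and  tail

CYCLES = 9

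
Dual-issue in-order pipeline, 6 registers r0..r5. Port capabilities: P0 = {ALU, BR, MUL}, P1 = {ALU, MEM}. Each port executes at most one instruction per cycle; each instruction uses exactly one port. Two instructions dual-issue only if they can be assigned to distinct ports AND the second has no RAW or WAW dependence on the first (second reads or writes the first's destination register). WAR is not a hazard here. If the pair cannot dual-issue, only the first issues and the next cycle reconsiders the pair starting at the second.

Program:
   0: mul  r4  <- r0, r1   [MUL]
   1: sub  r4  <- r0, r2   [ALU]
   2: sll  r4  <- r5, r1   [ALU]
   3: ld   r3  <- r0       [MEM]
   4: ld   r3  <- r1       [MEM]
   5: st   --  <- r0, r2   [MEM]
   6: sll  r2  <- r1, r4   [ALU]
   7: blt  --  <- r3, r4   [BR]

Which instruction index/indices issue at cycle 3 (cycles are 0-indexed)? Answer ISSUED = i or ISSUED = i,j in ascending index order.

  cy0 -> i0 (mul.MUL) WAW r4
  cy1 -> i1 (sub.ALU) WAW r4
  cy2 -> i2&i3 (sll.ALU/ld.MEM) dual
  cy3 -> i4 (ld.MEM) no-port MEM/MEM
  cy4 -> i5&i6 (st.MEM/sll.ALU) dual
  cy5 -> i7 (blt.BR) tail

ISSUED = 4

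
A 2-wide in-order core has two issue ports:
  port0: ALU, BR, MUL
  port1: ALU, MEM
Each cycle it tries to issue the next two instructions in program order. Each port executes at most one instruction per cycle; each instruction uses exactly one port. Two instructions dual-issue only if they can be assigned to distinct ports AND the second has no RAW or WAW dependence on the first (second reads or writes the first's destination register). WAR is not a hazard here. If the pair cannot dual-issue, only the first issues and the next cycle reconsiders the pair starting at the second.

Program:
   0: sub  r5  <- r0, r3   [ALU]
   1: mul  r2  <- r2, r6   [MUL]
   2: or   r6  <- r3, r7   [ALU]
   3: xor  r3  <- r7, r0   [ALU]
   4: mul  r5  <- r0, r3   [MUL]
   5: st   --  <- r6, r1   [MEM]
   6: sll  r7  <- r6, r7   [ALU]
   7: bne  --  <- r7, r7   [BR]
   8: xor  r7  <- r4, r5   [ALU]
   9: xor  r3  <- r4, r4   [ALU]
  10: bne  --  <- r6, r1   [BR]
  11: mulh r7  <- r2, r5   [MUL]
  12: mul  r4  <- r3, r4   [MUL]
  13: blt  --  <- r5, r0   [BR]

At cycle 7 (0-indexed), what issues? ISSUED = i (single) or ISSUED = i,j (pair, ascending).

ISSUED = 12

[0] i0,i1  sub.ALU/mul.MUL  -- 2-wide
[1] i2,i3  or.ALU/xor.ALU  -- 2-wide
[2] i4,i5  mul.MUL/st.MEM  -- 2-wide
[3] i6  sll.ALU  -- RAW r7
[4] i7,i8  bne.BR/xor.ALU  -- 2-wide
[5] i9,i10  xor.ALU/bne.BR  -- 2-wide
[6] i11  mulh.MUL  -- no-port MUL/MUL
[7] i12  mul.MUL  -- no-port MUL/BR
[8] i13  blt.BR  -- tail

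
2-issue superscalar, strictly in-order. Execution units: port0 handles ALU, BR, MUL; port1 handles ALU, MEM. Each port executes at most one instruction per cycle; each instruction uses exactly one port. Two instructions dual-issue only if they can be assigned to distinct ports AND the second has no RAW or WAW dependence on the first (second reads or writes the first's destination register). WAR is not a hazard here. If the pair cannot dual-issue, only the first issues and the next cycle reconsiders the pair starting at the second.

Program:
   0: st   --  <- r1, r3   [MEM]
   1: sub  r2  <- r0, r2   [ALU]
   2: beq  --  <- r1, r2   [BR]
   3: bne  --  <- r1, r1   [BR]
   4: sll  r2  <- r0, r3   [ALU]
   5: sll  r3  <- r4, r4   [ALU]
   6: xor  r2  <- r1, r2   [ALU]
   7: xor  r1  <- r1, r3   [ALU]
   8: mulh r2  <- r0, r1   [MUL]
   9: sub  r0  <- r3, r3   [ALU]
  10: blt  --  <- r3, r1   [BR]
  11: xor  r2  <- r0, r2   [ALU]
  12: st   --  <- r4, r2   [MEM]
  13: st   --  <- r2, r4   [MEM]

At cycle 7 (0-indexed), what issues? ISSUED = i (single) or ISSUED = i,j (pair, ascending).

c0: i0,i1 st.MEM+sub.ALU  pair
c1: i2 beq.BR  no-port BR/BR
c2: i3,i4 bne.BR+sll.ALU  pair
c3: i5,i6 sll.ALU+xor.ALU  pair
c4: i7 xor.ALU  RAW r1
c5: i8,i9 mulh.MUL+sub.ALU  pair
c6: i10,i11 blt.BR+xor.ALU  pair
c7: i12 st.MEM  no-port MEM/MEM
c8: i13 st.MEM  tail

ISSUED = 12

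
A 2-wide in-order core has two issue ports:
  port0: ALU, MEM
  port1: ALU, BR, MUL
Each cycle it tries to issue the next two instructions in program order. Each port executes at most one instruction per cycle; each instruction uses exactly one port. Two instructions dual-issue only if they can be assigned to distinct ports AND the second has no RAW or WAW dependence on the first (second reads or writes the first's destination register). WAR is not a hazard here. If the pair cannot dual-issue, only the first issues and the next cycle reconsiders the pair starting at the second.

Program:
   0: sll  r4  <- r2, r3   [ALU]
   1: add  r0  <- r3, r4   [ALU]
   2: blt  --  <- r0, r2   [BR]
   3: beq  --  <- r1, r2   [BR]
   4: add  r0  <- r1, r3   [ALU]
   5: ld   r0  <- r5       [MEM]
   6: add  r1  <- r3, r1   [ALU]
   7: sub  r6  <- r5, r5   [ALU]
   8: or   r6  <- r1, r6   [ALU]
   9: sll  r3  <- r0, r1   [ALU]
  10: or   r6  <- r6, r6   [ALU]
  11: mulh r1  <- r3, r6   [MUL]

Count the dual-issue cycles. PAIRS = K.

t=0 i0:sll.ALU ; RAW r4
t=1 i1:add.ALU ; RAW r0
t=2 i2:blt.BR ; no-port BR/BR
t=3 i3,i4:beq.BR;add.ALU ; pair
t=4 i5,i6:ld.MEM;add.ALU ; pair
t=5 i7:sub.ALU ; RAW+WAW r6
t=6 i8,i9:or.ALU;sll.ALU ; pair
t=7 i10:or.ALU ; RAW r6
t=8 i11:mulh.MUL ; tail

PAIRS = 3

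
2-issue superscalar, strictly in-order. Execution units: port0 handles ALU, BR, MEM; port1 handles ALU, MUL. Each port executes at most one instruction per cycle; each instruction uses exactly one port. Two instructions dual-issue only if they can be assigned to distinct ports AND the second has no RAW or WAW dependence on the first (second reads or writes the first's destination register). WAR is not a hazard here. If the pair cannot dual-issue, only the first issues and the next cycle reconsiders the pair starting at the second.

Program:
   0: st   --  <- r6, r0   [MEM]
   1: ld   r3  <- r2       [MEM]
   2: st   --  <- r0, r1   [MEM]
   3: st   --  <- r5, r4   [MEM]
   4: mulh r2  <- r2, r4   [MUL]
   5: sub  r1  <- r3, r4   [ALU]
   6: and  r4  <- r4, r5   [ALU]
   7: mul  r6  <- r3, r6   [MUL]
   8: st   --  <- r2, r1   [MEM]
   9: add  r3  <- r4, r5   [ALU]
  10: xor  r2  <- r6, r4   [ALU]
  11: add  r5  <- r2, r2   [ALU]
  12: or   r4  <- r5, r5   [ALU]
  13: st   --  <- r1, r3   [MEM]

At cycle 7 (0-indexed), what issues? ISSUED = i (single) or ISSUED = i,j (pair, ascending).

ISSUED = 11

0. st @i0  | no-port MEM/MEM
1. ld @i1  | no-port MEM/MEM
2. st @i2  | no-port MEM/MEM
3. st+mulh @i3,i4  | pair
4. sub+and @i5,i6  | pair
5. mul+st @i7,i8  | pair
6. add+xor @i9,i10  | pair
7. add @i11  | RAW r5
8. or+st @i12,i13  | pair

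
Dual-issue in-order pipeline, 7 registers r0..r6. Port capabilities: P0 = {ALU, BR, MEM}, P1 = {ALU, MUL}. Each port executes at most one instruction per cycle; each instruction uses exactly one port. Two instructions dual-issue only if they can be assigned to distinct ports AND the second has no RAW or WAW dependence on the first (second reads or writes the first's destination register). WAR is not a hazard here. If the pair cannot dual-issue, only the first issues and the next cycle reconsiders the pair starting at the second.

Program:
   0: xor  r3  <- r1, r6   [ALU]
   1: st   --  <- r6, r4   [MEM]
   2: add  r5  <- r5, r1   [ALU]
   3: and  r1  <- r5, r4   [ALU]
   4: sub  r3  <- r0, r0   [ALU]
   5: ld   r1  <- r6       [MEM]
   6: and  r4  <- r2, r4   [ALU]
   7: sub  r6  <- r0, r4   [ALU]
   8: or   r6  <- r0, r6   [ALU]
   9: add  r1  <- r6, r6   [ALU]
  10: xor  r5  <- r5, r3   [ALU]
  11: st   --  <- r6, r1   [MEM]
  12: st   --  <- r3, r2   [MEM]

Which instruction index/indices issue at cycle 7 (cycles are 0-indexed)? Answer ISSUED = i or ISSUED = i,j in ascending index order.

ISSUED = 11

  cy0 -> i0&i1 (xor st) dual
  cy1 -> i2 (add) RAW r5
  cy2 -> i3&i4 (and sub) dual
  cy3 -> i5&i6 (ld and) dual
  cy4 -> i7 (sub) RAW+WAW r6
  cy5 -> i8 (or) RAW r6
  cy6 -> i9&i10 (add xor) dual
  cy7 -> i11 (st) no-port MEM/MEM
  cy8 -> i12 (st) tail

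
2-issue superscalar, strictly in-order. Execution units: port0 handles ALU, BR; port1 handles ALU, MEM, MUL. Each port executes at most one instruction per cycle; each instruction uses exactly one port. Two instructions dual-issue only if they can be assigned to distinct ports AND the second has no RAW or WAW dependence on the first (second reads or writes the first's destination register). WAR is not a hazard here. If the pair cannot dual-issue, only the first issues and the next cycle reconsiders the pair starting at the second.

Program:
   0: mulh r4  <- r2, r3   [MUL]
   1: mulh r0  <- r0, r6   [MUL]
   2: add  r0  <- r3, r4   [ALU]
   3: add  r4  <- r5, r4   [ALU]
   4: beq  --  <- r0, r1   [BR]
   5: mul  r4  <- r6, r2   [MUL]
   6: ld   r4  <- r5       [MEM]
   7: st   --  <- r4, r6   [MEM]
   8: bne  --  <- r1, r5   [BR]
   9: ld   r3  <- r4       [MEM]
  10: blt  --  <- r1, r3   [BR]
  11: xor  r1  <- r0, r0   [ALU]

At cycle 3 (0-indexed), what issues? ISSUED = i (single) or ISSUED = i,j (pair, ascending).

c0: i0 mulh  no-port MUL/MUL
c1: i1 mulh  WAW r0
c2: i2&i3 add;add  dual
c3: i4&i5 beq;mul  dual
c4: i6 ld  no-port MEM/MEM
c5: i7&i8 st;bne  dual
c6: i9 ld  RAW r3
c7: i10&i11 blt;xor  dual

ISSUED = 4,5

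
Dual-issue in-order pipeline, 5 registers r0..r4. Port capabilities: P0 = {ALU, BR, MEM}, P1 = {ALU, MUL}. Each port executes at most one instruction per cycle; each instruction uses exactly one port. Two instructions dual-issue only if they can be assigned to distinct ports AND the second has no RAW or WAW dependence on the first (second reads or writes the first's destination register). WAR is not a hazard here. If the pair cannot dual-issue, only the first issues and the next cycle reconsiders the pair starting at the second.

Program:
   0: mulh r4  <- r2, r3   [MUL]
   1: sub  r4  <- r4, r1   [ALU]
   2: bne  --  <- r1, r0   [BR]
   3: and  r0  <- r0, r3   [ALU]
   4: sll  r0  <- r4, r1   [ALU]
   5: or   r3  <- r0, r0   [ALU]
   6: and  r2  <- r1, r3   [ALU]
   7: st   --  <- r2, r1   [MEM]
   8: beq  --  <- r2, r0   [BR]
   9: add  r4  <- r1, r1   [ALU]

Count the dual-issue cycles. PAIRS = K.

t=0 i0:mulh.MUL ; RAW+WAW r4
t=1 i1/i2:sub.ALU bne.BR ; 2-wide
t=2 i3:and.ALU ; WAW r0
t=3 i4:sll.ALU ; RAW r0
t=4 i5:or.ALU ; RAW r3
t=5 i6:and.ALU ; RAW r2
t=6 i7:st.MEM ; no-port MEM/BR
t=7 i8/i9:beq.BR add.ALU ; 2-wide

PAIRS = 2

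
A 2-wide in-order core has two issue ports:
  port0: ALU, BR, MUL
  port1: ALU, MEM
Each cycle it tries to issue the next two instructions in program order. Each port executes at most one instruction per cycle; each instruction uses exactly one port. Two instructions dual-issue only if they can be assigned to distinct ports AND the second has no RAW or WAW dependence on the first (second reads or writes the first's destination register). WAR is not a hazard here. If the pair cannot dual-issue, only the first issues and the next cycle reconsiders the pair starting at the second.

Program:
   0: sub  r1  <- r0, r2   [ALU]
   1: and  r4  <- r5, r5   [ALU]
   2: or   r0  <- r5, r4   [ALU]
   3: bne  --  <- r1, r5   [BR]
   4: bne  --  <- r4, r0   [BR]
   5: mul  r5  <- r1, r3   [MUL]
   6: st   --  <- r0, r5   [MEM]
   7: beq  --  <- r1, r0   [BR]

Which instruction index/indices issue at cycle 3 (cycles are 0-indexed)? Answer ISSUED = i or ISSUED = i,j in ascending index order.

ISSUED = 5

#0 head=0: sub;and i0,i1 2-wide
#1 head=2: or;bne i2,i3 2-wide
#2 head=4: bne i4 no-port BR/MUL
#3 head=5: mul i5 RAW r5
#4 head=6: st;beq i6,i7 2-wide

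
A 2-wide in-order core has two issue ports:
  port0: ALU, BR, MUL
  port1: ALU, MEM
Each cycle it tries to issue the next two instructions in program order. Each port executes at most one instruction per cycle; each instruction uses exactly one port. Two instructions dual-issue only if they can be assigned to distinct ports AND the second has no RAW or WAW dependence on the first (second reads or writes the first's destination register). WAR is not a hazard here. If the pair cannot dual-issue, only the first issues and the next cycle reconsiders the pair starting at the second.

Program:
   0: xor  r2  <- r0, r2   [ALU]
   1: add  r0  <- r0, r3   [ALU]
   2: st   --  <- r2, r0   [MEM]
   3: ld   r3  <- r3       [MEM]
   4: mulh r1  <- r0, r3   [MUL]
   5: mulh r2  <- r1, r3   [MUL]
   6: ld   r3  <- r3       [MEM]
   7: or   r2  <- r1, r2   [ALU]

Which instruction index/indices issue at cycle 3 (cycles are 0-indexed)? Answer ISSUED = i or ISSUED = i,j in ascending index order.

[0] i0+i1  xor+add  -- 2-wide
[1] i2  st  -- no-port MEM/MEM
[2] i3  ld  -- RAW r3
[3] i4  mulh  -- no-port MUL/MUL
[4] i5+i6  mulh+ld  -- 2-wide
[5] i7  or  -- tail

ISSUED = 4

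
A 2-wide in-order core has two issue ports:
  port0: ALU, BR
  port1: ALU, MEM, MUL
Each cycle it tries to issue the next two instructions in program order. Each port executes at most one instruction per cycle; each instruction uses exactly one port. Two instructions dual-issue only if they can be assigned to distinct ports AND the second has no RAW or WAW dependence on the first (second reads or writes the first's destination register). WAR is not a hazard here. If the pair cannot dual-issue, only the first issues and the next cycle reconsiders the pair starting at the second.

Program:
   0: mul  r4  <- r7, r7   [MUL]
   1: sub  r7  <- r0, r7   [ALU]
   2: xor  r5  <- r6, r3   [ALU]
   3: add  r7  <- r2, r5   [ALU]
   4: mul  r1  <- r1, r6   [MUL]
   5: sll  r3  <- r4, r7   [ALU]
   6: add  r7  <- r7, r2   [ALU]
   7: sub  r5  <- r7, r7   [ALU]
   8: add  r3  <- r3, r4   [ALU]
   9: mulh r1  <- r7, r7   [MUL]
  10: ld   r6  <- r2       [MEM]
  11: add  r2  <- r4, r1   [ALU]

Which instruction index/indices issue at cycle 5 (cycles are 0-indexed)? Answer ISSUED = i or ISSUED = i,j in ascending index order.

0. mul sub @i0&i1  | 2-wide
1. xor @i2  | RAW r5
2. add mul @i3&i4  | 2-wide
3. sll add @i5&i6  | 2-wide
4. sub add @i7&i8  | 2-wide
5. mulh @i9  | no-port MUL/MEM
6. ld add @i10&i11  | 2-wide

ISSUED = 9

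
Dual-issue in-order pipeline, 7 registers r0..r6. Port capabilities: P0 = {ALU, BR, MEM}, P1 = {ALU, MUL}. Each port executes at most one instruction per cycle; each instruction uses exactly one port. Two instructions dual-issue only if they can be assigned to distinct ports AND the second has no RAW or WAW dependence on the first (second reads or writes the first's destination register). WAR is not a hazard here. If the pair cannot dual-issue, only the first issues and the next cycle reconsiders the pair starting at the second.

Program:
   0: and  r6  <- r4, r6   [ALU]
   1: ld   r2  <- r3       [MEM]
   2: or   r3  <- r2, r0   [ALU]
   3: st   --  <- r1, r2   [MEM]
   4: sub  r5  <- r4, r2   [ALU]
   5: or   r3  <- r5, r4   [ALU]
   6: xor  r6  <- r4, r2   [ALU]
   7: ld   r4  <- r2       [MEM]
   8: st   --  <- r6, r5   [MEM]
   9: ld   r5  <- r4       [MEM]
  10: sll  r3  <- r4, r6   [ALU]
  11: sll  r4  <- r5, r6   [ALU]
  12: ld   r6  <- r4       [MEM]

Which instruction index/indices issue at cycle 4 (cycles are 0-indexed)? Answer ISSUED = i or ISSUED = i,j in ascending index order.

#0 head=0: and.ALU+ld.MEM i0,i1 pair
#1 head=2: or.ALU+st.MEM i2,i3 pair
#2 head=4: sub.ALU i4 RAW r5
#3 head=5: or.ALU+xor.ALU i5,i6 pair
#4 head=7: ld.MEM i7 no-port MEM/MEM
#5 head=8: st.MEM i8 no-port MEM/MEM
#6 head=9: ld.MEM+sll.ALU i9,i10 pair
#7 head=11: sll.ALU i11 RAW r4
#8 head=12: ld.MEM i12 tail

ISSUED = 7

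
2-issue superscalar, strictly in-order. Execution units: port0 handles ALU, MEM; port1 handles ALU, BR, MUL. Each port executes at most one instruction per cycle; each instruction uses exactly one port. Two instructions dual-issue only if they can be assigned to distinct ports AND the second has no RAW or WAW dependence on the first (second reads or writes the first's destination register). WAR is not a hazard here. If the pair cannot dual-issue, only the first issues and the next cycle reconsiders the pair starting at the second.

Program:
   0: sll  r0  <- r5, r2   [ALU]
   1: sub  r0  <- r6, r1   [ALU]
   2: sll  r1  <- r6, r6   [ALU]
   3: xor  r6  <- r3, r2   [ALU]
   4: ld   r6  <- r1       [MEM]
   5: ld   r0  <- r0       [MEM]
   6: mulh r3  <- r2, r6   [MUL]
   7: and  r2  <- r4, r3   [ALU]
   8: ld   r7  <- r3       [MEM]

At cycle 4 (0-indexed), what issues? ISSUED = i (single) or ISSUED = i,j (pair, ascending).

ISSUED = 5,6

t=0 i0:sll.ALU ; WAW r0
t=1 i1&i2:sub.ALU sll.ALU ; 2-wide
t=2 i3:xor.ALU ; WAW r6
t=3 i4:ld.MEM ; no-port MEM/MEM
t=4 i5&i6:ld.MEM mulh.MUL ; 2-wide
t=5 i7&i8:and.ALU ld.MEM ; 2-wide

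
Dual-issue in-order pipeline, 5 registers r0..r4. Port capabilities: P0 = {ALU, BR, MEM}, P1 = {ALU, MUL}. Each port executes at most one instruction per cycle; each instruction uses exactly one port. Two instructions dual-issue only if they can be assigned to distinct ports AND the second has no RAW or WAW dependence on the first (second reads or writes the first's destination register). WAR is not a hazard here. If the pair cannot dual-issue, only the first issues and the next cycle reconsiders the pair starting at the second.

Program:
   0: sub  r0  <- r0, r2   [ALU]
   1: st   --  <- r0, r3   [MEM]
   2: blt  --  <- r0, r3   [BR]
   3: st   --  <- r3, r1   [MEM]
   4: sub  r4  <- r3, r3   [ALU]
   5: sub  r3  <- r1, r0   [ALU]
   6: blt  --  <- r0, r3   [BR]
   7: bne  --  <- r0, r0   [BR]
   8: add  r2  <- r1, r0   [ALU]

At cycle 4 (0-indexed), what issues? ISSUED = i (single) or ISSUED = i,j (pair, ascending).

#0 head=0: sub i0 RAW r0
#1 head=1: st i1 no-port MEM/BR
#2 head=2: blt i2 no-port BR/MEM
#3 head=3: st;sub i3,i4 2-wide
#4 head=5: sub i5 RAW r3
#5 head=6: blt i6 no-port BR/BR
#6 head=7: bne;add i7,i8 2-wide

ISSUED = 5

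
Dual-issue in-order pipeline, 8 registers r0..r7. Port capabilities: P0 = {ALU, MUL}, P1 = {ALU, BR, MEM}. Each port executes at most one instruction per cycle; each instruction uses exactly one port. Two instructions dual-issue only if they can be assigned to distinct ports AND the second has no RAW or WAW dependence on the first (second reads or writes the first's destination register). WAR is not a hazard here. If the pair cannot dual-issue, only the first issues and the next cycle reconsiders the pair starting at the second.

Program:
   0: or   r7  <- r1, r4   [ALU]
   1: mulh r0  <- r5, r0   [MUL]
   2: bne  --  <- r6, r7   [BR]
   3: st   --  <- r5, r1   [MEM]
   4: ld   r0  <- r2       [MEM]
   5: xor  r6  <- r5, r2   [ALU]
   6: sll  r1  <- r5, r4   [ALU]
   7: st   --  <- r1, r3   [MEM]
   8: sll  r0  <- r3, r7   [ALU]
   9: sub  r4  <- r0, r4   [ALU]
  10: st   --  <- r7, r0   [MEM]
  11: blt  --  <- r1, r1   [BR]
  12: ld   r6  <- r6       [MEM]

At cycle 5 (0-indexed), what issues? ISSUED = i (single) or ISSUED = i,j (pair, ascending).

0. or.ALU/mulh.MUL @i0,i1  | 2-wide
1. bne.BR @i2  | no-port BR/MEM
2. st.MEM @i3  | no-port MEM/MEM
3. ld.MEM/xor.ALU @i4,i5  | 2-wide
4. sll.ALU @i6  | RAW r1
5. st.MEM/sll.ALU @i7,i8  | 2-wide
6. sub.ALU/st.MEM @i9,i10  | 2-wide
7. blt.BR @i11  | no-port BR/MEM
8. ld.MEM @i12  | tail

ISSUED = 7,8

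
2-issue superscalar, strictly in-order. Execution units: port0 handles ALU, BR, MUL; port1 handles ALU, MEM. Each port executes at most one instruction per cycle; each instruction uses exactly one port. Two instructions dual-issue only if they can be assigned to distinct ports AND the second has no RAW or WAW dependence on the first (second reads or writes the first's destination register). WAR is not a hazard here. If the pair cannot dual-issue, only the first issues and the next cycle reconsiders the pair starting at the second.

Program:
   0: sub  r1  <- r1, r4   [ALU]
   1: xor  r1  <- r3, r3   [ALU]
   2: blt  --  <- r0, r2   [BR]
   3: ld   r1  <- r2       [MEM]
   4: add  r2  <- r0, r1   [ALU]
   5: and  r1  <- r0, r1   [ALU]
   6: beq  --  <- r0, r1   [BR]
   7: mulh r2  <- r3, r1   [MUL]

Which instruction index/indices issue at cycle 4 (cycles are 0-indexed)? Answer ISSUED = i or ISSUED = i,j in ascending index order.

ISSUED = 6

c0: i0 sub.ALU  WAW r1
c1: i1&i2 xor.ALU+blt.BR  pair
c2: i3 ld.MEM  RAW r1
c3: i4&i5 add.ALU+and.ALU  pair
c4: i6 beq.BR  no-port BR/MUL
c5: i7 mulh.MUL  tail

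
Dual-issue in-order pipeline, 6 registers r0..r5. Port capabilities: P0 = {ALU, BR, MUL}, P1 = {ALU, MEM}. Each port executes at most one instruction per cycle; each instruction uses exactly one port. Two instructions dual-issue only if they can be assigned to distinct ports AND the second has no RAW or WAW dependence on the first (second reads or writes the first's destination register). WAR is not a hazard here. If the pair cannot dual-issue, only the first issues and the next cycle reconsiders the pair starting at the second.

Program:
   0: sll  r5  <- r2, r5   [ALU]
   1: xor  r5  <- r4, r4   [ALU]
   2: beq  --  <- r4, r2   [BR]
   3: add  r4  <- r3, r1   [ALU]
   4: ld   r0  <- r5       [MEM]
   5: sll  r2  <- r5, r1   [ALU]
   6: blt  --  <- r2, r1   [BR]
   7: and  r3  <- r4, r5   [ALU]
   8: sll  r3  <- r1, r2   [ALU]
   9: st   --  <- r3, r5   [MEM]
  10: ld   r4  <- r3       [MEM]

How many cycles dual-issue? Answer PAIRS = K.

  cy0 -> i0 (sll.ALU) WAW r5
  cy1 -> i1,i2 (xor.ALU;beq.BR) pair
  cy2 -> i3,i4 (add.ALU;ld.MEM) pair
  cy3 -> i5 (sll.ALU) RAW r2
  cy4 -> i6,i7 (blt.BR;and.ALU) pair
  cy5 -> i8 (sll.ALU) RAW r3
  cy6 -> i9 (st.MEM) no-port MEM/MEM
  cy7 -> i10 (ld.MEM) tail

PAIRS = 3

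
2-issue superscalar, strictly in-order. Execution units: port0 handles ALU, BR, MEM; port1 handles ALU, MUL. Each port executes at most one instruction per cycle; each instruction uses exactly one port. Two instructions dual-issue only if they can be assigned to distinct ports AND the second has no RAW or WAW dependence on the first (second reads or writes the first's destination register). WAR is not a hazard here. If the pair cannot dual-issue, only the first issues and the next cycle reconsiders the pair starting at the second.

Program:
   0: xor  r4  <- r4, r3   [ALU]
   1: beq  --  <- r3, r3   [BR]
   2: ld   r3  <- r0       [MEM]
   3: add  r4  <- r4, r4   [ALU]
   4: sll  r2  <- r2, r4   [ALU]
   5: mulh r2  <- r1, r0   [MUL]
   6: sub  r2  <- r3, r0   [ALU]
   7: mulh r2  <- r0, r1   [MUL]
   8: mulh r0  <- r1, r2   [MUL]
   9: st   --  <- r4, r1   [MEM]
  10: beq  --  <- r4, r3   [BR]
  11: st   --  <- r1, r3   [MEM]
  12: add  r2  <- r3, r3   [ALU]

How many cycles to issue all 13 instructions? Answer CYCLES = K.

CYCLES = 9

c0: i0+i1 xor;beq  dual
c1: i2+i3 ld;add  dual
c2: i4 sll  WAW r2
c3: i5 mulh  WAW r2
c4: i6 sub  WAW r2
c5: i7 mulh  no-port MUL/MUL
c6: i8+i9 mulh;st  dual
c7: i10 beq  no-port BR/MEM
c8: i11+i12 st;add  dual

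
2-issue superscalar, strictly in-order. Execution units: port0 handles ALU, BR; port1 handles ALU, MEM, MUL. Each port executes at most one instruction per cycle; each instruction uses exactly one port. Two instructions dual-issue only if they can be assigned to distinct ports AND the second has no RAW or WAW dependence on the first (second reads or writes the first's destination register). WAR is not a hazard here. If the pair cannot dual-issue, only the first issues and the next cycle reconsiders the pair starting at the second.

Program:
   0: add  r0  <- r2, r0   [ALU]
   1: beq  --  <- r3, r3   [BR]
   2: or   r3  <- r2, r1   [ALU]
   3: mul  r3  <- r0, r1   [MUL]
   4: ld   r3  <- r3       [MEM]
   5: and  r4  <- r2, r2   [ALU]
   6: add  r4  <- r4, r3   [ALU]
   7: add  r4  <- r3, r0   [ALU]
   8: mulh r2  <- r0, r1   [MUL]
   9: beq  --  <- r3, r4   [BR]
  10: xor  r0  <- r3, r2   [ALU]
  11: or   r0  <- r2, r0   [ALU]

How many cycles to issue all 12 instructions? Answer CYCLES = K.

CYCLES = 8

#0 head=0: add;beq i0/i1 2-wide
#1 head=2: or i2 WAW r3
#2 head=3: mul i3 no-port MUL/MEM
#3 head=4: ld;and i4/i5 2-wide
#4 head=6: add i6 WAW r4
#5 head=7: add;mulh i7/i8 2-wide
#6 head=9: beq;xor i9/i10 2-wide
#7 head=11: or i11 tail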